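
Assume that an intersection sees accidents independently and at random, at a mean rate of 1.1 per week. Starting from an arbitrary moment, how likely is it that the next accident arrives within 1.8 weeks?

Inter-arrival times are exponential with rate λ = 1.1 per week.
P(T ≤ 1.8) = 1 − e^(−λt) = 1 − e^(−1.1 × 1.8) = 1 − e^(−1.98) ≈ 0.8619.

0.8619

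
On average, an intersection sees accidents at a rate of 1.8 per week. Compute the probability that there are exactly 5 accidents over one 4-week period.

Over the interval, μ = 1.8 × 4 = 7.2 (a 4-week period = 4 weeks).
P(N = 5) = e^(−μ) μ^5/5! = e^(−7.2) · 7.2^5/120 ≈ 0.1204.

0.1204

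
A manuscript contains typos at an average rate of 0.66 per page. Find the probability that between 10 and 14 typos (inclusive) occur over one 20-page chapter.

0.5016

Over the interval, μ = 0.66 × 20 = 13.2 (a 20-page chapter = 20 pages).
P(10 ≤ N ≤ 14) = Σ_{j=10}^{14} e^(−13.2) · 13.2^j/j! ≈ 0.5016.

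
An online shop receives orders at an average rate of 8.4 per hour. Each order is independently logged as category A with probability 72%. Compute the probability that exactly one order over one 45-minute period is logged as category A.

0.0486

Thinning: the orders that are logged as category A themselves form a Poisson process with rate 0.72 × 8.4 = 6.048 per hour.
Over the interval, μ = 6.048 × 0.75 = 4.536 (a 45-minute period = 0.75 hours).
P(N = 1) = e^(−4.536) · 4.536^1/1! ≈ 0.0486.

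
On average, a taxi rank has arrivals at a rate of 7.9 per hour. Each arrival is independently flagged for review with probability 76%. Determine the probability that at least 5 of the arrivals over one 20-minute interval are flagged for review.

Thinning: the arrivals that are flagged for review themselves form a Poisson process with rate 0.76 × 7.9 = 6.004 per hour.
Over the interval, μ = 6.004 × 1/3 ≈ 2.00133 (a 20-minute interval = 1/3 hours).
P(N ≥ 5) = 1 − P(N ≤ 4) ≈ 0.0528.

0.0528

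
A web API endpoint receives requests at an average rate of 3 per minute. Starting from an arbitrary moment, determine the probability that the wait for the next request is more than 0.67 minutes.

0.1340

The wait for the next event is exponential with rate λ = 3 per minute.
P(T > 0.67) = e^(−λt) = e^(−3 × 0.67) = e^(−2.01) ≈ 0.1340.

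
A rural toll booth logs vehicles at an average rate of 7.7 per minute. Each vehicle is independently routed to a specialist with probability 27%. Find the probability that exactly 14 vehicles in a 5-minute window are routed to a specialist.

0.0603

Thinning: the vehicles that are routed to a specialist themselves form a Poisson process with rate 0.27 × 7.7 = 2.079 per minute.
Over the interval, μ = 2.079 × 5 = 10.395 (a 5-minute window = 5 minutes).
P(N = 14) = e^(−10.395) · 10.395^14/14! ≈ 0.0603.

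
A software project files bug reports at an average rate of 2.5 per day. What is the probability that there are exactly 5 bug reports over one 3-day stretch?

0.1094

Over the interval, μ = 2.5 × 3 = 7.5 (a 3-day stretch = 3 days).
P(N = 5) = e^(−μ) μ^5/5! = e^(−7.5) · 7.5^5/120 ≈ 0.1094.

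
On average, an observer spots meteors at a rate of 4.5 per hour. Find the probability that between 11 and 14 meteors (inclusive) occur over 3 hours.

Over the interval, μ = 4.5 × 3 = 13.5 (3 hours).
P(11 ≤ N ≤ 14) = Σ_{j=11}^{14} e^(−13.5) · 13.5^j/j! ≈ 0.4120.

0.4120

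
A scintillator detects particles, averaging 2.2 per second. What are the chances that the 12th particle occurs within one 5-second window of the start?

Over the interval, μ = 2.2 × 5 = 11 (a 5-second window = 5 seconds).
The 12th arrival falls in the interval iff at least 12 events occur there: P(S_12 ≤ t) = P(N ≥ 12) = 1 − P(N ≤ 11) ≈ 0.4207.

0.4207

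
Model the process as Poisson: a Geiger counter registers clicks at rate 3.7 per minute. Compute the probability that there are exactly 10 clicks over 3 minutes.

0.1182

Over the interval, μ = 3.7 × 3 = 11.1 (3 minutes).
P(N = 10) = e^(−μ) μ^10/10! = e^(−11.1) · 11.1^10/3628800 ≈ 0.1182.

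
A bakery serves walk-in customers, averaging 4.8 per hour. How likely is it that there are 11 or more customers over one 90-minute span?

Over the interval, μ = 4.8 × 1.5 = 7.2 (a 90-minute span = 1.5 hours).
P(N ≥ 11) = 1 − P(N ≤ 10) = 1 − Σ_{j=0}^{10} e^(−μ) μ^j/j! ≈ 0.1133.

0.1133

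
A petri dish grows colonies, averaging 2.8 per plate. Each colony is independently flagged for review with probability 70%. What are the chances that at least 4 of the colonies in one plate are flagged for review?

0.1357

Thinning: the colonies that are flagged for review themselves form a Poisson process with rate 0.7 × 2.8 = 1.96 per plate.
So μ = 1.96.
P(N ≥ 4) = 1 − P(N ≤ 3) ≈ 0.1357.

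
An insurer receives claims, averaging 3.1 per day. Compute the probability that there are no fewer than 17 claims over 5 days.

Over the interval, μ = 3.1 × 5 = 15.5 (5 days).
P(N ≥ 17) = 1 − P(N ≤ 16) = 1 − Σ_{j=0}^{16} e^(−μ) μ^j/j! ≈ 0.3846.

0.3846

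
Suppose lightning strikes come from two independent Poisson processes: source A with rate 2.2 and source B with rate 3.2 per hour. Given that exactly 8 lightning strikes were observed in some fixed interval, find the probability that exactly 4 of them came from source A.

Given the total, each event is independently from source A with probability p = λ_A/(λ_A+λ_B) = 2.2/5.4 ≈ 0.4074.
So K ~ Binomial(8, 2.2/5.4): P(K = 4) = C(8,4) · (2.2/5.4)^4 · (3.2/5.4)^4 ≈ 0.2378.

0.2378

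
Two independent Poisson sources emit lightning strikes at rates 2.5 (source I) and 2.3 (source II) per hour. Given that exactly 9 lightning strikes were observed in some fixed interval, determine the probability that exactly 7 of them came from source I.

0.0859

Given the total, each event is independently from source I with probability p = λ_I/(λ_I+λ_II) = 2.5/4.8 ≈ 0.5208.
So K ~ Binomial(9, 2.5/4.8): P(K = 7) = C(9,7) · (2.5/4.8)^7 · (2.3/4.8)^2 ≈ 0.0859.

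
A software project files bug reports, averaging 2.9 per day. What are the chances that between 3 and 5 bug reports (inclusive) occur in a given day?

With mean μ = 2.9 per day,
P(3 ≤ N ≤ 5) = Σ_{j=3}^{5} e^(−2.9) · 2.9^j/j! ≈ 0.4799.

0.4799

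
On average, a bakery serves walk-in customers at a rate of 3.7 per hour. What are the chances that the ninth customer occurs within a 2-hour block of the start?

0.3243

Over the interval, μ = 3.7 × 2 = 7.4 (a 2-hour block = 2 hours).
The ninth arrival falls in the interval iff at least 9 events occur there: P(S_9 ≤ t) = P(N ≥ 9) = 1 − P(N ≤ 8) ≈ 0.3243.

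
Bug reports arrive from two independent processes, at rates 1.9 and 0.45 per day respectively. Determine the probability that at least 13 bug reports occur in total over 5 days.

Independent Poisson processes superpose: combined rate λ = 1.9 + 0.45 = 2.35 per day.
Over the interval, μ = 2.35 × 5 = 11.75 (5 days).
P(N ≥ 13) = 1 − P(N ≤ 12) ≈ 0.3955.

0.3955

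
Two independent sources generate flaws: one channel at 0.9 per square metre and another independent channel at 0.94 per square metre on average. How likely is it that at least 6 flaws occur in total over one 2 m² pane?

Independent Poisson processes superpose: combined rate λ = 0.9 + 0.94 = 1.84 per square metre.
Over the interval, μ = 1.84 × 2 = 3.68 (a 2 m² pane = 2 square metres).
P(N ≥ 6) = 1 − P(N ≤ 5) ≈ 0.1671.

0.1671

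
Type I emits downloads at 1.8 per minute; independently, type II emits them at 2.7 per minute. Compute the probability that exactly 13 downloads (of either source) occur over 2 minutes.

Independent Poisson processes superpose: combined rate λ = 1.8 + 2.7 = 4.5 per minute.
Over the interval, μ = 4.5 × 2 = 9 (2 minutes).
P(N = 13) = e^(−9) · 9^13/13! ≈ 0.0504.

0.0504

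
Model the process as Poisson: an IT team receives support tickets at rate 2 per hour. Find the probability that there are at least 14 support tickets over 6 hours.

0.3185

Over the interval, μ = 2 × 6 = 12 (6 hours).
P(N ≥ 14) = 1 − P(N ≤ 13) = 1 − Σ_{j=0}^{13} e^(−μ) μ^j/j! ≈ 0.3185.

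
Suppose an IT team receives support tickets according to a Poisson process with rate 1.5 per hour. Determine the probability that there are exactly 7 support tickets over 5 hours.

Over the interval, μ = 1.5 × 5 = 7.5 (5 hours).
P(N = 7) = e^(−μ) μ^7/7! = e^(−7.5) · 7.5^7/5040 ≈ 0.1465.

0.1465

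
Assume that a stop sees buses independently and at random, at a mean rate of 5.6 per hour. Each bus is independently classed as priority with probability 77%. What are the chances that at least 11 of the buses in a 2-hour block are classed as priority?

0.2505

Thinning: the buses that are classed as priority themselves form a Poisson process with rate 0.77 × 5.6 = 4.312 per hour.
Over the interval, μ = 4.312 × 2 = 8.624 (a 2-hour block = 2 hours).
P(N ≥ 11) = 1 − P(N ≤ 10) ≈ 0.2505.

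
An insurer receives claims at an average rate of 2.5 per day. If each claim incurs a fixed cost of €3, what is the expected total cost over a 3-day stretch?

E[N] = 2.5 × 3 = 7.5 (a 3-day stretch = 3 days); E[cost] = 7.5 × €3 = €22.5.

€22.5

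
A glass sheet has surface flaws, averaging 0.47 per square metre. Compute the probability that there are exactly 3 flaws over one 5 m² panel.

Over the interval, μ = 0.47 × 5 = 2.35 (a 5 m² panel = 5 square metres).
P(N = 3) = e^(−μ) μ^3/3! = e^(−2.35) · 2.35^3/6 ≈ 0.2063.

0.2063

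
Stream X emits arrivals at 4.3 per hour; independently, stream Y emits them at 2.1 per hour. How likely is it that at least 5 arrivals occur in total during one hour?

Independent Poisson processes superpose: combined rate λ = 4.3 + 2.1 = 6.4 per hour.
So μ = 6.4.
P(N ≥ 5) = 1 − P(N ≤ 4) ≈ 0.7649.

0.7649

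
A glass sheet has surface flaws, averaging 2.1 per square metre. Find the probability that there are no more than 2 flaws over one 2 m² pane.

0.2102

Over the interval, μ = 2.1 × 2 = 4.2 (a 2 m² pane = 2 square metres).
P(N ≤ 2) = Σ_{j=0}^{2} e^(−μ) μ^j/j! ≈ 0.2102.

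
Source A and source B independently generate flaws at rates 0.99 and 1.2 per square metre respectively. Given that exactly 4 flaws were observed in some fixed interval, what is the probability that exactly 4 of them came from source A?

Given the total, each event is independently from source A with probability p = λ_A/(λ_A+λ_B) = 0.99/2.19 ≈ 0.4521.
So K ~ Binomial(4, 0.99/2.19): P(K = 4) = C(4,4) · (0.99/2.19)^4 · (1.2/2.19)^0 ≈ 0.0418.

0.0418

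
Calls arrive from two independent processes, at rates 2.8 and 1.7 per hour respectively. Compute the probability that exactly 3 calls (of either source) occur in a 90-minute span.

0.0600

Independent Poisson processes superpose: combined rate λ = 2.8 + 1.7 = 4.5 per hour.
Over the interval, μ = 4.5 × 1.5 = 6.75 (a 90-minute span = 1.5 hours).
P(N = 3) = e^(−6.75) · 6.75^3/3! ≈ 0.0600.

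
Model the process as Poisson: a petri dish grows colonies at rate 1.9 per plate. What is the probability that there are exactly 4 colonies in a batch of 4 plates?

0.0696

Over the interval, μ = 1.9 × 4 = 7.6 (a batch of 4 plates = 4 plates).
P(N = 4) = e^(−μ) μ^4/4! = e^(−7.6) · 7.6^4/24 ≈ 0.0696.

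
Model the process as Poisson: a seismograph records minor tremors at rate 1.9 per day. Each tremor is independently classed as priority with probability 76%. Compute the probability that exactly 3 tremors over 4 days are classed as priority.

Thinning: the tremors that are classed as priority themselves form a Poisson process with rate 0.76 × 1.9 = 1.444 per day.
Over the interval, μ = 1.444 × 4 = 5.776 (4 days).
P(N = 3) = e^(−5.776) · 5.776^3/3! ≈ 0.0996.

0.0996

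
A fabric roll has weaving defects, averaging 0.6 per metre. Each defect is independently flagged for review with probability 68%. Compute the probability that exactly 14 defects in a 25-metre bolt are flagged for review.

Thinning: the defects that are flagged for review themselves form a Poisson process with rate 0.68 × 0.6 = 0.408 per metre.
Over the interval, μ = 0.408 × 25 = 10.2 (a 25-metre bolt = 25 metres).
P(N = 14) = e^(−10.2) · 10.2^14/14! ≈ 0.0563.

0.0563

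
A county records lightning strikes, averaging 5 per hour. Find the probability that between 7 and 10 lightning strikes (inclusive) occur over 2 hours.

Over the interval, μ = 5 × 2 = 10 (2 hours).
P(7 ≤ N ≤ 10) = Σ_{j=7}^{10} e^(−10) · 10^j/j! ≈ 0.4529.

0.4529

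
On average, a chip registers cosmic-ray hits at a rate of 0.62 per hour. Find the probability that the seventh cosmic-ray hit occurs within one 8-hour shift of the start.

0.2320

Over the interval, μ = 0.62 × 8 = 4.96 (an 8-hour shift = 8 hours).
The seventh arrival falls in the interval iff at least 7 events occur there: P(S_7 ≤ t) = P(N ≥ 7) = 1 − P(N ≤ 6) ≈ 0.2320.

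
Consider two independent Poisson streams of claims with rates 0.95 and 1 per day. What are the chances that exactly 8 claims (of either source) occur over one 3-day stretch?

Independent Poisson processes superpose: combined rate λ = 0.95 + 1 = 1.95 per day.
Over the interval, μ = 1.95 × 3 = 5.85 (a 3-day stretch = 3 days).
P(N = 8) = e^(−5.85) · 5.85^8/8! ≈ 0.0980.

0.0980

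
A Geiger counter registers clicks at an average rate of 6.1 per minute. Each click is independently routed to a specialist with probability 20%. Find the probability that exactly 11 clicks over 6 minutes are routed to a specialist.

0.0536

Thinning: the clicks that are routed to a specialist themselves form a Poisson process with rate 0.2 × 6.1 = 1.22 per minute.
Over the interval, μ = 1.22 × 6 = 7.32 (6 minutes).
P(N = 11) = e^(−7.32) · 7.32^11/11! ≈ 0.0536.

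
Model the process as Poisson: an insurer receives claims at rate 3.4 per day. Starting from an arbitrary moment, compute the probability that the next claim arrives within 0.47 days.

Inter-arrival times are exponential with rate λ = 3.4 per day.
P(T ≤ 0.47) = 1 − e^(−λt) = 1 − e^(−3.4 × 0.47) = 1 − e^(−1.598) ≈ 0.7977.

0.7977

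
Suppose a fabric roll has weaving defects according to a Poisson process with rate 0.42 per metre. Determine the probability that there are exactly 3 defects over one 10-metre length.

Over the interval, μ = 0.42 × 10 = 4.2 (a 10-metre length = 10 metres).
P(N = 3) = e^(−μ) μ^3/3! = e^(−4.2) · 4.2^3/6 ≈ 0.1852.

0.1852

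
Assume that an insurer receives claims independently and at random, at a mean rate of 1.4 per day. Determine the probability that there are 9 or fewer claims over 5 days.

Over the interval, μ = 1.4 × 5 = 7 (5 days).
P(N ≤ 9) = Σ_{j=0}^{9} e^(−μ) μ^j/j! ≈ 0.8305.

0.8305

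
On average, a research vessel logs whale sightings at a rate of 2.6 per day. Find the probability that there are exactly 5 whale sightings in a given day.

0.0735

With mean μ = 2.6 per day,
P(N = 5) = e^(−μ) μ^5/5! = e^(−2.6) · 2.6^5/120 ≈ 0.0735.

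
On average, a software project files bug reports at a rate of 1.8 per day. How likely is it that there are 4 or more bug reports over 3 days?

Over the interval, μ = 1.8 × 3 = 5.4 (3 days).
P(N ≥ 4) = 1 − P(N ≤ 3) = 1 − Σ_{j=0}^{3} e^(−μ) μ^j/j! ≈ 0.7867.

0.7867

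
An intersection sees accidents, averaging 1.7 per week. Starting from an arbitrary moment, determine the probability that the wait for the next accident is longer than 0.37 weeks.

0.5331

The wait for the next event is exponential with rate λ = 1.7 per week.
P(T > 0.37) = e^(−λt) = e^(−1.7 × 0.37) = e^(−0.629) ≈ 0.5331.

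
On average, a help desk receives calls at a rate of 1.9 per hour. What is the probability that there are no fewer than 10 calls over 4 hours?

Over the interval, μ = 1.9 × 4 = 7.6 (4 hours).
P(N ≥ 10) = 1 − P(N ≤ 9) = 1 − Σ_{j=0}^{9} e^(−μ) μ^j/j! ≈ 0.2351.

0.2351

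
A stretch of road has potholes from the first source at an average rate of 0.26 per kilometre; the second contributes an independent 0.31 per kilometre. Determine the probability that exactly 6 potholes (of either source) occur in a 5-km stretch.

0.0431

Independent Poisson processes superpose: combined rate λ = 0.26 + 0.31 = 0.57 per kilometre.
Over the interval, μ = 0.57 × 5 = 2.85 (a 5-km stretch = 5 kilometres).
P(N = 6) = e^(−2.85) · 2.85^6/6! ≈ 0.0431.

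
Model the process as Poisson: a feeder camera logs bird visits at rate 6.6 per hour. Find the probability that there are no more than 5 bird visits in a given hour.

With mean μ = 6.6 per hour,
P(N ≤ 5) = Σ_{j=0}^{5} e^(−μ) μ^j/j! ≈ 0.3547.

0.3547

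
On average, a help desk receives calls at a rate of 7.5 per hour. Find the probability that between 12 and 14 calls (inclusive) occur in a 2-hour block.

Over the interval, μ = 7.5 × 2 = 15 (a 2-hour block = 2 hours).
P(12 ≤ N ≤ 14) = Σ_{j=12}^{14} e^(−15) · 15^j/j! ≈ 0.2809.

0.2809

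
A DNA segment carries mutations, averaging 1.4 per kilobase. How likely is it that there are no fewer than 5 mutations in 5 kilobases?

Over the interval, μ = 1.4 × 5 = 7 (5 kilobases).
P(N ≥ 5) = 1 − P(N ≤ 4) = 1 − Σ_{j=0}^{4} e^(−μ) μ^j/j! ≈ 0.8270.

0.8270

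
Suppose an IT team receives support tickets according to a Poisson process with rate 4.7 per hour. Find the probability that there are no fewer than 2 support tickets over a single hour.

0.9482

With mean μ = 4.7 per hour,
P(N ≥ 2) = 1 − P(N ≤ 1) = 1 − Σ_{j=0}^{1} e^(−μ) μ^j/j! ≈ 0.9482.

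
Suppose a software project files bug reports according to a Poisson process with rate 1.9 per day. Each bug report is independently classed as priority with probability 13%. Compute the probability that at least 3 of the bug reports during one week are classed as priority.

Thinning: the bug reports that are classed as priority themselves form a Poisson process with rate 0.13 × 1.9 = 0.247 per day.
Over the interval, μ = 0.247 × 7 = 1.729 (a week = 7 days).
P(N ≥ 3) = 1 − P(N ≤ 2) ≈ 0.2505.

0.2505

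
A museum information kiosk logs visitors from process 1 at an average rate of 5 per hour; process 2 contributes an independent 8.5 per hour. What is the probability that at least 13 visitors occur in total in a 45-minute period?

Independent Poisson processes superpose: combined rate λ = 5 + 8.5 = 13.5 per hour.
Over the interval, μ = 13.5 × 0.75 = 10.125 (a 45-minute period = 0.75 hours).
P(N ≥ 13) = 1 − P(N ≤ 12) ≈ 0.2204.

0.2204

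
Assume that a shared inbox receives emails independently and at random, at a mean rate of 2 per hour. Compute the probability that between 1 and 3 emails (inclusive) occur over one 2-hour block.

0.4152

Over the interval, μ = 2 × 2 = 4 (a 2-hour block = 2 hours).
P(1 ≤ N ≤ 3) = Σ_{j=1}^{3} e^(−4) · 4^j/j! ≈ 0.4152.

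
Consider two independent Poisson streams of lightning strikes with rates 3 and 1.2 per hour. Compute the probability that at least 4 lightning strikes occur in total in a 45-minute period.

Independent Poisson processes superpose: combined rate λ = 3 + 1.2 = 4.2 per hour.
Over the interval, μ = 4.2 × 0.75 = 3.15 (a 45-minute period = 0.75 hours).
P(N ≥ 4) = 1 − P(N ≤ 3) ≈ 0.3863.

0.3863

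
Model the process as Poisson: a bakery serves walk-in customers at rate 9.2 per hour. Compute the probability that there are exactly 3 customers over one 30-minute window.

Over the interval, μ = 9.2 × 0.5 = 4.6 (a 30-minute window = 0.5 hours).
P(N = 3) = e^(−μ) μ^3/3! = e^(−4.6) · 4.6^3/6 ≈ 0.1631.

0.1631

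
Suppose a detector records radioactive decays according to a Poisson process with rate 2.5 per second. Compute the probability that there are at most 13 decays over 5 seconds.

0.6278

Over the interval, μ = 2.5 × 5 = 12.5 (5 seconds).
P(N ≤ 13) = Σ_{j=0}^{13} e^(−μ) μ^j/j! ≈ 0.6278.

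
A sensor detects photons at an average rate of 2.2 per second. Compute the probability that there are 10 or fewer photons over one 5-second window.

Over the interval, μ = 2.2 × 5 = 11 (a 5-second window = 5 seconds).
P(N ≤ 10) = Σ_{j=0}^{10} e^(−μ) μ^j/j! ≈ 0.4599.

0.4599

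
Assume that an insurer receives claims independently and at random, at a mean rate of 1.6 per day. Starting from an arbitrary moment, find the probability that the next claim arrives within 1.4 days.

0.8935

Inter-arrival times are exponential with rate λ = 1.6 per day.
P(T ≤ 1.4) = 1 − e^(−λt) = 1 − e^(−1.6 × 1.4) = 1 − e^(−2.24) ≈ 0.8935.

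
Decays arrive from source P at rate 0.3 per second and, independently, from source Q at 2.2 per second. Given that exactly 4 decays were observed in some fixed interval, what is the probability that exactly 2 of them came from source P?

Given the total, each event is independently from source P with probability p = λ_P/(λ_P+λ_Q) = 0.3/2.5 = 0.1200.
So K ~ Binomial(4, 0.3/2.5): P(K = 2) = C(4,2) · (0.3/2.5)^2 · (2.2/2.5)^2 ≈ 0.0669.

0.0669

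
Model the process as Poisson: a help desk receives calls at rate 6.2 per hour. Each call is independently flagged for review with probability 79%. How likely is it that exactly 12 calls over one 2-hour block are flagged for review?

Thinning: the calls that are flagged for review themselves form a Poisson process with rate 0.79 × 6.2 = 4.898 per hour.
Over the interval, μ = 4.898 × 2 = 9.796 (a 2-hour block = 2 hours).
P(N = 12) = e^(−9.796) · 9.796^12/12! ≈ 0.0908.

0.0908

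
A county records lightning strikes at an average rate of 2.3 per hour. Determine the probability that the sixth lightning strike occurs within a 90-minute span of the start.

Over the interval, μ = 2.3 × 1.5 = 3.45 (a 90-minute span = 1.5 hours).
The sixth arrival falls in the interval iff at least 6 events occur there: P(S_6 ≤ t) = P(N ≥ 6) = 1 − P(N ≤ 5) ≈ 0.1358.

0.1358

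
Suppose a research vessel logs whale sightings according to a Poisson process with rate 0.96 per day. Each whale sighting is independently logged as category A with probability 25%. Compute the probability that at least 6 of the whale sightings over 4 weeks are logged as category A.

Thinning: the whale sightings that are logged as category A themselves form a Poisson process with rate 0.25 × 0.96 = 0.24 per day.
Over the interval, μ = 0.24 × 28 = 6.72 (4 weeks = 28 days).
P(N ≥ 6) = 1 − P(N ≤ 5) ≈ 0.6621.

0.6621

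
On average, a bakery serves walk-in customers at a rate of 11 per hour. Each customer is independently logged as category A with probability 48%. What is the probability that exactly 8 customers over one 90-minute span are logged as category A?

Thinning: the customers that are logged as category A themselves form a Poisson process with rate 0.48 × 11 = 5.28 per hour.
Over the interval, μ = 5.28 × 1.5 = 7.92 (a 90-minute span = 1.5 hours).
P(N = 8) = e^(−7.92) · 7.92^8/8! ≈ 0.1395.

0.1395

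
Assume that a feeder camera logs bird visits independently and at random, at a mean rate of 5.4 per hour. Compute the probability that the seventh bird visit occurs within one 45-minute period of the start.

0.1159

Over the interval, μ = 5.4 × 0.75 = 4.05 (a 45-minute period = 0.75 hours).
The seventh arrival falls in the interval iff at least 7 events occur there: P(S_7 ≤ t) = P(N ≥ 7) = 1 − P(N ≤ 6) ≈ 0.1159.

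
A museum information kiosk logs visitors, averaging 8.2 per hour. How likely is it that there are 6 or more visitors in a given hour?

0.8264

With mean μ = 8.2 per hour,
P(N ≥ 6) = 1 − P(N ≤ 5) = 1 − Σ_{j=0}^{5} e^(−μ) μ^j/j! ≈ 0.8264.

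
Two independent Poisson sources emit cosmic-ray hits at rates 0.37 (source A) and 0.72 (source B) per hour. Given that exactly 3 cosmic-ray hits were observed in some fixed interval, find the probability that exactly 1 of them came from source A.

Given the total, each event is independently from source A with probability p = λ_A/(λ_A+λ_B) = 0.37/1.09 ≈ 0.3394.
So K ~ Binomial(3, 0.37/1.09): P(K = 1) = C(3,1) · (0.37/1.09)^1 · (0.72/1.09)^2 ≈ 0.4443.

0.4443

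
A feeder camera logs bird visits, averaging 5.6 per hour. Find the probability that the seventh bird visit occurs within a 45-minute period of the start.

Over the interval, μ = 5.6 × 0.75 = 4.2 (a 45-minute period = 0.75 hours).
The seventh arrival falls in the interval iff at least 7 events occur there: P(S_7 ≤ t) = P(N ≥ 7) = 1 − P(N ≤ 6) ≈ 0.1325.

0.1325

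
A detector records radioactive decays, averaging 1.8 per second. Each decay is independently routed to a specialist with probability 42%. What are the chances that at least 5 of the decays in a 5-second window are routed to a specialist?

Thinning: the decays that are routed to a specialist themselves form a Poisson process with rate 0.42 × 1.8 = 0.756 per second.
Over the interval, μ = 0.756 × 5 = 3.78 (a 5-second window = 5 seconds).
P(N ≥ 5) = 1 − P(N ≤ 4) ≈ 0.3283.

0.3283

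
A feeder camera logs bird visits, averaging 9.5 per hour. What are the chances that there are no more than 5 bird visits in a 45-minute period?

Over the interval, μ = 9.5 × 0.75 = 7.125 (a 45-minute period = 0.75 hours).
P(N ≤ 5) = Σ_{j=0}^{5} e^(−μ) μ^j/j! ≈ 0.2850.

0.2850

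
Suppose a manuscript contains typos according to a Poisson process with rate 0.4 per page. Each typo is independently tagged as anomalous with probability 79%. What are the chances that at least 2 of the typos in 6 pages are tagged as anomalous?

Thinning: the typos that are tagged as anomalous themselves form a Poisson process with rate 0.79 × 0.4 = 0.316 per page.
Over the interval, μ = 0.316 × 6 = 1.896 (6 pages).
P(N ≥ 2) = 1 − P(N ≤ 1) ≈ 0.5651.

0.5651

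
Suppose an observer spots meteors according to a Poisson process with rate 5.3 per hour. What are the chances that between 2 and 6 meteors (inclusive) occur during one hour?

0.6857

With mean μ = 5.3 per hour,
P(2 ≤ N ≤ 6) = Σ_{j=2}^{6} e^(−5.3) · 5.3^j/j! ≈ 0.6857.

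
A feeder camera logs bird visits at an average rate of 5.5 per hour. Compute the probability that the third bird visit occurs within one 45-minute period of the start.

0.7796

Over the interval, μ = 5.5 × 0.75 = 4.125 (a 45-minute period = 0.75 hours).
The third arrival falls in the interval iff at least 3 events occur there: P(S_3 ≤ t) = P(N ≥ 3) = 1 − P(N ≤ 2) ≈ 0.7796.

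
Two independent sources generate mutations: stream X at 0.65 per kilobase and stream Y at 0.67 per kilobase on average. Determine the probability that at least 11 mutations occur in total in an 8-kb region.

Independent Poisson processes superpose: combined rate λ = 0.65 + 0.67 = 1.32 per kilobase.
Over the interval, μ = 1.32 × 8 = 10.56 (an 8-kb region = 8 kilobases).
P(N ≥ 11) = 1 − P(N ≤ 10) ≈ 0.4867.

0.4867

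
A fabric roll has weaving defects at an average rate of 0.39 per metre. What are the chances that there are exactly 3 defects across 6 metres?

Over the interval, μ = 0.39 × 6 = 2.34 (6 metres).
P(N = 3) = e^(−μ) μ^3/3! = e^(−2.34) · 2.34^3/6 ≈ 0.2057.

0.2057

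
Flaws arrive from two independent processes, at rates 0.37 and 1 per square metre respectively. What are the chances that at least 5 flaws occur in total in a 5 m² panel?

Independent Poisson processes superpose: combined rate λ = 0.37 + 1 = 1.37 per square metre.
Over the interval, μ = 1.37 × 5 = 6.85 (a 5 m² panel = 5 square metres).
P(N ≥ 5) = 1 − P(N ≤ 4) ≈ 0.8129.

0.8129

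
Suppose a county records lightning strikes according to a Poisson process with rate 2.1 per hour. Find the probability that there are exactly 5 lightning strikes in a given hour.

0.0417

With mean μ = 2.1 per hour,
P(N = 5) = e^(−μ) μ^5/5! = e^(−2.1) · 2.1^5/120 ≈ 0.0417.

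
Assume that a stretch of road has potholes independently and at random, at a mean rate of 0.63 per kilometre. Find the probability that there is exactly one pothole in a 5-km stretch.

0.1350

Over the interval, μ = 0.63 × 5 = 3.15 (a 5-km stretch = 5 kilometres).
P(N = 1) = e^(−μ) μ^1/1! = e^(−3.15) · 3.15^1/1 ≈ 0.1350.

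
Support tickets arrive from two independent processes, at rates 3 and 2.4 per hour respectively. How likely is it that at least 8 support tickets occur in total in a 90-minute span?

Independent Poisson processes superpose: combined rate λ = 3 + 2.4 = 5.4 per hour.
Over the interval, μ = 5.4 × 1.5 = 8.1 (a 90-minute span = 1.5 hours).
P(N ≥ 8) = 1 − P(N ≤ 7) ≈ 0.5609.

0.5609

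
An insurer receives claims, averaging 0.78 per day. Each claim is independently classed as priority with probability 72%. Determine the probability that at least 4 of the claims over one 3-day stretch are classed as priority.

0.0909

Thinning: the claims that are classed as priority themselves form a Poisson process with rate 0.72 × 0.78 = 0.5616 per day.
Over the interval, μ = 0.5616 × 3 = 1.6848 (a 3-day stretch = 3 days).
P(N ≥ 4) = 1 − P(N ≤ 3) ≈ 0.0909.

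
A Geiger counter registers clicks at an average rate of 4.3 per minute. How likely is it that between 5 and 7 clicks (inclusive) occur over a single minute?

With mean μ = 4.3 per minute,
P(5 ≤ N ≤ 7) = Σ_{j=5}^{7} e^(−4.3) · 4.3^j/j! ≈ 0.3585.

0.3585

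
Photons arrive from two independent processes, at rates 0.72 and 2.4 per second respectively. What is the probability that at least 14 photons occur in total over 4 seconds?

Independent Poisson processes superpose: combined rate λ = 0.72 + 2.4 = 3.12 per second.
Over the interval, μ = 3.12 × 4 = 12.48 (4 seconds).
P(N ≥ 14) = 1 − P(N ≤ 13) ≈ 0.3700.

0.3700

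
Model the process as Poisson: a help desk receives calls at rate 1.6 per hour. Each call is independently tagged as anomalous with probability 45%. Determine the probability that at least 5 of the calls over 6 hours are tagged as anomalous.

Thinning: the calls that are tagged as anomalous themselves form a Poisson process with rate 0.45 × 1.6 = 0.72 per hour.
Over the interval, μ = 0.72 × 6 = 4.32 (6 hours).
P(N ≥ 5) = 1 − P(N ≤ 4) ≈ 0.4334.

0.4334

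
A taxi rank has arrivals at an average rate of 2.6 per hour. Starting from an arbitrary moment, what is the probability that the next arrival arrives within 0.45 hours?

Inter-arrival times are exponential with rate λ = 2.6 per hour.
P(T ≤ 0.45) = 1 − e^(−λt) = 1 − e^(−2.6 × 0.45) = 1 − e^(−1.17) ≈ 0.6896.

0.6896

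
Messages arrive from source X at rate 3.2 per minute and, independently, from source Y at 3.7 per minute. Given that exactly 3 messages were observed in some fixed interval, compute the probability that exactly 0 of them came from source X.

Given the total, each event is independently from source X with probability p = λ_X/(λ_X+λ_Y) = 3.2/6.9 ≈ 0.4638.
So K ~ Binomial(3, 3.2/6.9): P(K = 0) = C(3,0) · (3.2/6.9)^0 · (3.7/6.9)^3 ≈ 0.1542.

0.1542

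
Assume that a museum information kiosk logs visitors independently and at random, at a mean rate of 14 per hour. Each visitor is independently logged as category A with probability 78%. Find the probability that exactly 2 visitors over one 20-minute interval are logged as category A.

Thinning: the visitors that are logged as category A themselves form a Poisson process with rate 0.78 × 14 = 10.92 per hour.
Over the interval, μ = 10.92 × 1/3 = 3.64 (a 20-minute interval = 1/3 hours).
P(N = 2) = e^(−3.64) · 3.64^2/2! ≈ 0.1739.

0.1739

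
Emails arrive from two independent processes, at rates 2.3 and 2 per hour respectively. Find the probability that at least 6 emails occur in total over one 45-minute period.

Independent Poisson processes superpose: combined rate λ = 2.3 + 2 = 4.3 per hour.
Over the interval, μ = 4.3 × 0.75 = 3.225 (a 45-minute period = 0.75 hours).
P(N ≥ 6) = 1 − P(N ≤ 5) ≈ 0.1083.

0.1083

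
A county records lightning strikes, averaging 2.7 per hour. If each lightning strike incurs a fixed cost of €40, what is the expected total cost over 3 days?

€7776

E[N] = 2.7 × 72 = 194.4 (3 days = 72 hours); E[cost] = 194.4 × €40 = €7776.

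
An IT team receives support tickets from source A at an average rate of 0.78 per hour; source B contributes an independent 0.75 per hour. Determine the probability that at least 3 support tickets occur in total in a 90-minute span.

0.4026

Independent Poisson processes superpose: combined rate λ = 0.78 + 0.75 = 1.53 per hour.
Over the interval, μ = 1.53 × 1.5 = 2.295 (a 90-minute span = 1.5 hours).
P(N ≥ 3) = 1 − P(N ≤ 2) ≈ 0.4026.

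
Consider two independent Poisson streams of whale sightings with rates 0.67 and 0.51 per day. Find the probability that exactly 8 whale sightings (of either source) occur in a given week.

Independent Poisson processes superpose: combined rate λ = 0.67 + 0.51 = 1.18 per day.
Over the interval, μ = 1.18 × 7 = 8.26 (a week = 7 days).
P(N = 8) = e^(−8.26) · 8.26^8/8! ≈ 0.1390.

0.1390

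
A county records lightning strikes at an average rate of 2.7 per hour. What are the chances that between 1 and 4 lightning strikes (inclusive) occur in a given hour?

With mean μ = 2.7 per hour,
P(1 ≤ N ≤ 4) = Σ_{j=1}^{4} e^(−2.7) · 2.7^j/j! ≈ 0.7957.

0.7957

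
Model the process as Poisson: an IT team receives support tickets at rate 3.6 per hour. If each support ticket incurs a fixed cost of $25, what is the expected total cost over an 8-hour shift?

E[N] = 3.6 × 8 = 28.8 (an 8-hour shift = 8 hours); E[cost] = 28.8 × $25 = $720.

$720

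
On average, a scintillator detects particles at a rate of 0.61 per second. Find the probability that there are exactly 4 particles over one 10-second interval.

0.1294

Over the interval, μ = 0.61 × 10 = 6.1 (a 10-second interval = 10 seconds).
P(N = 4) = e^(−μ) μ^4/4! = e^(−6.1) · 6.1^4/24 ≈ 0.1294.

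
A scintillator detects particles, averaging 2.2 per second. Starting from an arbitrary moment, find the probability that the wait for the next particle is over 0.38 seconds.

The wait for the next event is exponential with rate λ = 2.2 per second.
P(T > 0.38) = e^(−λt) = e^(−2.2 × 0.38) = e^(−0.836) ≈ 0.4334.

0.4334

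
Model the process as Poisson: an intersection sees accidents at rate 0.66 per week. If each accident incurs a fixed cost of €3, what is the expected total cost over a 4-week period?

E[N] = 0.66 × 4 = 2.64 (a 4-week period = 4 weeks); E[cost] = 2.64 × €3 = €7.92.

€7.92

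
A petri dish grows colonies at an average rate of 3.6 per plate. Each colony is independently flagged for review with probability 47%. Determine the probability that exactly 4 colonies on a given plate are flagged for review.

Thinning: the colonies that are flagged for review themselves form a Poisson process with rate 0.47 × 3.6 = 1.692 per plate.
So μ = 1.692.
P(N = 4) = e^(−1.692) · 1.692^4/4! ≈ 0.0629.

0.0629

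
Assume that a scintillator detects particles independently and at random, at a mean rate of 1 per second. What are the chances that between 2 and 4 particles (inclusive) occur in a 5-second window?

0.4001

Over the interval, μ = 1 × 5 = 5 (a 5-second window = 5 seconds).
P(2 ≤ N ≤ 4) = Σ_{j=2}^{4} e^(−5) · 5^j/j! ≈ 0.4001.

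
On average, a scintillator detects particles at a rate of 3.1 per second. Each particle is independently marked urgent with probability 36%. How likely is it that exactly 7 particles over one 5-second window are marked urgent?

0.1261

Thinning: the particles that are marked urgent themselves form a Poisson process with rate 0.36 × 3.1 = 1.116 per second.
Over the interval, μ = 1.116 × 5 = 5.58 (a 5-second window = 5 seconds).
P(N = 7) = e^(−5.58) · 5.58^7/7! ≈ 0.1261.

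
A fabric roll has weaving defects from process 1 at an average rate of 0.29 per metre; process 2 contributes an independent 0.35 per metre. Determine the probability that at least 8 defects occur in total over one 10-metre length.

Independent Poisson processes superpose: combined rate λ = 0.29 + 0.35 = 0.64 per metre.
Over the interval, μ = 0.64 × 10 = 6.4 (a 10-metre length = 10 metres).
P(N ≥ 8) = 1 − P(N ≤ 7) ≈ 0.3127.

0.3127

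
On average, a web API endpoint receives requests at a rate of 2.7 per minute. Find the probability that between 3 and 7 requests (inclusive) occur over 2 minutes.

0.7269

Over the interval, μ = 2.7 × 2 = 5.4 (2 minutes).
P(3 ≤ N ≤ 7) = Σ_{j=3}^{7} e^(−5.4) · 5.4^j/j! ≈ 0.7269.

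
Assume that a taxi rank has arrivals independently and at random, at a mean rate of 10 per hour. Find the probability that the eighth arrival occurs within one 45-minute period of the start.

0.4754

Over the interval, μ = 10 × 0.75 = 7.5 (a 45-minute period = 0.75 hours).
The eighth arrival falls in the interval iff at least 8 events occur there: P(S_8 ≤ t) = P(N ≥ 8) = 1 − P(N ≤ 7) ≈ 0.4754.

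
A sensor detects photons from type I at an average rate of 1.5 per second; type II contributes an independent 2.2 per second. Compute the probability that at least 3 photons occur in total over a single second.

Independent Poisson processes superpose: combined rate λ = 1.5 + 2.2 = 3.7 per second.
So μ = 3.7.
P(N ≥ 3) = 1 − P(N ≤ 2) ≈ 0.7146.

0.7146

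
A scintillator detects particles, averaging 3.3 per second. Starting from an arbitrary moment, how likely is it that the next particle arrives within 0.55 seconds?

0.8372

Inter-arrival times are exponential with rate λ = 3.3 per second.
P(T ≤ 0.55) = 1 − e^(−λt) = 1 − e^(−3.3 × 0.55) = 1 − e^(−1.815) ≈ 0.8372.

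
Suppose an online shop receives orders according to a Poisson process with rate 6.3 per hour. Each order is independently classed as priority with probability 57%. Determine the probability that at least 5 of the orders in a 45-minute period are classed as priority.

Thinning: the orders that are classed as priority themselves form a Poisson process with rate 0.57 × 6.3 = 3.591 per hour.
Over the interval, μ = 3.591 × 0.75 = 2.69325 (a 45-minute period = 0.75 hours).
P(N ≥ 5) = 1 − P(N ≤ 4) ≈ 0.1361.

0.1361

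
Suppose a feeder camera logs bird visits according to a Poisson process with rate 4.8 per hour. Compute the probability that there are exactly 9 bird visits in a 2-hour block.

Over the interval, μ = 4.8 × 2 = 9.6 (a 2-hour block = 2 hours).
P(N = 9) = e^(−μ) μ^9/9! = e^(−9.6) · 9.6^9/362880 ≈ 0.1293.

0.1293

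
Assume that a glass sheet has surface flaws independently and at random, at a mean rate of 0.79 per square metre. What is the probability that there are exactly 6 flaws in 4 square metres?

Over the interval, μ = 0.79 × 4 = 3.16 (4 square metres).
P(N = 6) = e^(−μ) μ^6/6! = e^(−3.16) · 3.16^6/720 ≈ 0.0587.

0.0587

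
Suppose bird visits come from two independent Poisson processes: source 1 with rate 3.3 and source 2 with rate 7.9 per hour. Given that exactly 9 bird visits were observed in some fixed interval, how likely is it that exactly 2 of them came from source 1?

0.2715

Given the total, each event is independently from source 1 with probability p = λ_1/(λ_1+λ_2) = 3.3/11.2 ≈ 0.2946.
So K ~ Binomial(9, 3.3/11.2): P(K = 2) = C(9,2) · (3.3/11.2)^2 · (7.9/11.2)^7 ≈ 0.2715.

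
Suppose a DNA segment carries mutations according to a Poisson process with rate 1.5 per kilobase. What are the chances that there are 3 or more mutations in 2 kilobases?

0.5768

Over the interval, μ = 1.5 × 2 = 3 (2 kilobases).
P(N ≥ 3) = 1 − P(N ≤ 2) = 1 − Σ_{j=0}^{2} e^(−μ) μ^j/j! ≈ 0.5768.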